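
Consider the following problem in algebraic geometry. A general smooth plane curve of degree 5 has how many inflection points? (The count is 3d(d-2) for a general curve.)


For a general smooth plane curve C of degree d, the inflection points are
the intersection of C with its Hessian curve, which has degree 3(d-2).
By Bezout, the total intersection number is d * 3(d-2) = 5 * 9 = 45.
For a general curve every flex is ordinary, so each contributes
multiplicity 1 to C·Hess(C), and the number of distinct inflection
points is 3d(d-2).
Inflection points = 3*5*(5-2) = 3*5*3 = 45

45


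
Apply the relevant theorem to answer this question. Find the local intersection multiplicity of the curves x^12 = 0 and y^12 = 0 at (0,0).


The intersection multiplicity of V(x^a) and V(y^b) at the origin is:
I(O; V(x^12), V(y^12)) = dim_k(k[x,y]/(x^12, y^12))
A basis for k[x,y]/(x^12, y^12) is the set of monomials x^i * y^j
where 0 <= i < 12 and 0 <= j < 12.
The number of such monomials is 12 * 12 = 144

144


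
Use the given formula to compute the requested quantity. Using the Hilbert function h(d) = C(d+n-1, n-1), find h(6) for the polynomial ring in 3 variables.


The Hilbert function for the polynomial ring in 3 variables is:
h(d) = C(d+n-1, n-1)
h(6) = C(6+3-1, 3-1) = C(8, 2)
= 8! / (2! * 6!)
= 28

28


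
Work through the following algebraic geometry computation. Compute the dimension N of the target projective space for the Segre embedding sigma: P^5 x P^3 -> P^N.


The Segre embedding maps P^m x P^n into P^N via
all products of coordinates from each factor.
N = (m+1)(n+1) - 1
N = (5+1)(3+1) - 1
N = 6*4 - 1
N = 24 - 1 = 23

23


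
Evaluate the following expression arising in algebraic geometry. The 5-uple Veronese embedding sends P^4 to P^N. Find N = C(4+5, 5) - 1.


The Veronese embedding v_d: P^n -> P^N maps each point to all
degree-d monomials in n+1 homogeneous coordinates.
N = C(n+d, d) - 1
N = C(4+5, 5) - 1
N = C(9, 5) - 1
C(9, 5) = 126
N = 126 - 1 = 125

125


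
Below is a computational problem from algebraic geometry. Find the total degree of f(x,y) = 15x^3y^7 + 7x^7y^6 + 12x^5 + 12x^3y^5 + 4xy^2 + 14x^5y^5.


Examine each term for its total degree (sum of exponents).
  Term '15x^3y^7' has total degree 3+7 = 10.
  Term '7x^7y^6' has total degree 7+6 = 13.
  Term '12x^5' has total degree 5+0 = 5.
  Term '12x^3y^5' has total degree 3+5 = 8.
  Term '4xy^2' has total degree 1+2 = 3.
  Term '14x^5y^5' has total degree 5+5 = 10.
The maximum total degree among all terms is 13.

13


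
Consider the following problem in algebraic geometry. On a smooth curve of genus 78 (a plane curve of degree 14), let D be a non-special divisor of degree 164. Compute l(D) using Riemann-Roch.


First, compute the genus of a smooth plane curve of degree 14:
g = (d-1)(d-2)/2 = (14-1)(14-2)/2 = 78
For a non-special divisor D (i.e., h^1(D) = 0), Riemann-Roch gives:
l(D) = deg(D) - g + 1
Since deg(D) = 164 >= 2g - 1 = 155, D is non-special.
l(D) = 164 - 78 + 1 = 87

87


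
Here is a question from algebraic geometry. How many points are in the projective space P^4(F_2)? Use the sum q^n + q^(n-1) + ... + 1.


P^4(F_2) has (q^(n+1) - 1)/(q - 1) points.
= 2^4 + 2^3 + 2^2 + 2^1 + 2^0
= 16 + 8 + 4 + 2 + 1
= 31

31


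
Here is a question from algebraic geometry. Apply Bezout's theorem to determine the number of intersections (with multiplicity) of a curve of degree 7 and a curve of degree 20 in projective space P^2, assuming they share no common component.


Bezout's theorem states the intersection count equals the product of degrees.
Intersection count = 7 * 20 = 140

140


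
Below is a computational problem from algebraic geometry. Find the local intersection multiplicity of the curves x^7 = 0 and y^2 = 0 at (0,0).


The intersection multiplicity of V(x^a) and V(y^b) at the origin is:
I(O; V(x^7), V(y^2)) = dim_k(k[x,y]/(x^7, y^2))
A basis for k[x,y]/(x^7, y^2) is the set of monomials x^i * y^j
where 0 <= i < 7 and 0 <= j < 2.
The number of such monomials is 7 * 2 = 14

14


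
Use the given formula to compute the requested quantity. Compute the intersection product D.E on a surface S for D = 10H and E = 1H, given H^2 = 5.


Using bilinearity of the intersection pairing on a surface S:
(aH).(bH) = ab * (H.H)
We have H^2 = 5.
D.E = (10H).(1H) = 10*1*5
= 10*5
= 50

50


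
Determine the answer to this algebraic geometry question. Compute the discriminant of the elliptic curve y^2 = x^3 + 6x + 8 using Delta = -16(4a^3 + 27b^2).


Compute each component:
4a^3 = 4*6^3 = 4*216 = 864
27b^2 = 27*8^2 = 27*64 = 1728
4a^3 + 27b^2 = 864 + 1728 = 2592
Delta = -16*2592 = -41472

-41472


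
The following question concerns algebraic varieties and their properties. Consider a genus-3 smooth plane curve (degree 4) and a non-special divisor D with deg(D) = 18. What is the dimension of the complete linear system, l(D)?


First, compute the genus of a smooth plane curve of degree 4:
g = (d-1)(d-2)/2 = (4-1)(4-2)/2 = 3
For a non-special divisor D (i.e., h^1(D) = 0), Riemann-Roch gives:
l(D) = deg(D) - g + 1
Since deg(D) = 18 >= 2g - 1 = 5, D is non-special.
l(D) = 18 - 3 + 1 = 16

16


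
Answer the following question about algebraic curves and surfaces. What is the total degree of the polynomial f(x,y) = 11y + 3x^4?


Examine each term for its total degree (sum of exponents).
  Term '11y' has total degree 0+1 = 1.
  Term '3x^4' has total degree 4+0 = 4.
The maximum total degree among all terms is 4.

4


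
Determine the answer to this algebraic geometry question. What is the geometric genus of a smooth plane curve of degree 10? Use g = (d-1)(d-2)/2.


Using the genus formula for smooth plane curves:
g = (d-1)(d-2)/2
g = (10-1)(10-2)/2
g = 9*8/2
g = 72/2 = 36

36


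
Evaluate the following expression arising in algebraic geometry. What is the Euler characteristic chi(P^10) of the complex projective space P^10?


The complex projective space P^10 has one cell in each even real dimension 0, 2, ..., 20.
The cohomology groups are H^{2k}(P^10) = Z for k = 0,...,10, and 0 otherwise.
Euler characteristic = sum of Betti numbers = 1 per even-dimensional cohomology group.
chi(P^10) = 10 + 1 = 11

11


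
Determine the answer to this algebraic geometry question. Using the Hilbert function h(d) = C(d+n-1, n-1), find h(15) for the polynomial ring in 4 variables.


The Hilbert function for the polynomial ring in 4 variables is:
h(d) = C(d+n-1, n-1)
h(15) = C(15+4-1, 4-1) = C(18, 3)
= 18! / (3! * 15!)
= 816

816


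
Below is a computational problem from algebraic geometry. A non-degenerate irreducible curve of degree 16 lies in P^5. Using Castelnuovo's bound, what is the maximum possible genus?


Castelnuovo's bound: write d - 1 = m(r-1) + epsilon with 0 <= epsilon < r-1.
d - 1 = 16 - 1 = 15
r - 1 = 5 - 1 = 4
15 = 3*4 + 3, so m = 3, epsilon = 3
pi(d, r) = m(m-1)(r-1)/2 + m*epsilon
= 3*2*4/2 + 3*3
= 24/2 + 9
= 12 + 9 = 21

21


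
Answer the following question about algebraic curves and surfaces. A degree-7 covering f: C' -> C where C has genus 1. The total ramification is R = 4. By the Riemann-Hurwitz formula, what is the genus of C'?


Riemann-Hurwitz formula: 2g' - 2 = d(2g - 2) + R
Given: d = 7, g = 1, R = 4
2g' - 2 = 7*(2*1 - 2) + 4
2g' - 2 = 7*0 + 4
2g' - 2 = 0 + 4 = 4
2g' = 6
g' = 3

3


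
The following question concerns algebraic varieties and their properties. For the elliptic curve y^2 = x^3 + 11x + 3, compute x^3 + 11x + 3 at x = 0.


Compute x^3 + 11x + 3 at x = 0:
x^3 = 0^3 = 0
11*x = 11*0 = 0
Sum: 0 + 0 + 3 = 3

3


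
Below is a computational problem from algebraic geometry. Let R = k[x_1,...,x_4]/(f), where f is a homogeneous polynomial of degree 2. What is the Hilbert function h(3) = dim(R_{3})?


For R = k[x_1,...,x_n]/(f) with f homogeneous of degree e:
The Hilbert series is (1 - t^e)/(1 - t)^n.
So h(d) = C(d+n-1, n-1) - C(d-e+n-1, n-1) for d >= e.
With n=4, e=2, d=3:
C(3+4-1, 4-1) = C(6, 3) = 20
C(3-2+4-1, 4-1) = C(4, 3) = 4
h(3) = 20 - 4 = 16

16


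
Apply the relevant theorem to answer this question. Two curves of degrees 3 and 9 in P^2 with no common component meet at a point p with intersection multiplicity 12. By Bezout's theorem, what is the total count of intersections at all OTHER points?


By Bezout's theorem, the total intersection number is d1 * d2.
Total = 3 * 9 = 27
Intersection multiplicity at p = 12
Remaining intersections = 27 - 12 = 15

15


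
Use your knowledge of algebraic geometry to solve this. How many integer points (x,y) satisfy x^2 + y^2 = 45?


Systematically check integer values of x where x^2 <= 45.
For each valid x, check if 45 - x^2 is a perfect square.
x=3: 45 - 9 = 36, sqrt = 6 (valid)
x=6: 45 - 36 = 9, sqrt = 3 (valid)
Total integer solutions found: 8

8


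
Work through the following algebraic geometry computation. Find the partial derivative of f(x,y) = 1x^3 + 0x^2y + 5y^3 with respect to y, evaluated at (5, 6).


df/dy = 0*x^2 + 3*5*y^2
At (5,6): 0*5^2 + 3*5*6^2
= 0 + 540
= 540

540


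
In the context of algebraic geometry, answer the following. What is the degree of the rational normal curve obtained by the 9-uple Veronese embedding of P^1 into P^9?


The rational normal curve in P^9 is the image of P^1 under the 9-uple Veronese.
A general hyperplane in P^9 pulls back to a degree-9 form on P^1, which has 9 zeros,
so the curve meets a general hyperplane in 9 points. Degree = 9.

9


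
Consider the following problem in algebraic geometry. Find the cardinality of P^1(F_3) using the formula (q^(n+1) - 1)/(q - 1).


P^1(F_3) has (q^(n+1) - 1)/(q - 1) points.
= 3^1 + 3^0
= 3 + 1
= 4

4


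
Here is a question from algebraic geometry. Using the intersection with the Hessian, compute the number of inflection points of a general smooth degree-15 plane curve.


For a general smooth plane curve C of degree d, the inflection points are
the intersection of C with its Hessian curve, which has degree 3(d-2).
By Bezout, the total intersection number is d * 3(d-2) = 15 * 39 = 585.
For a general curve every flex is ordinary, so each contributes
multiplicity 1 to C·Hess(C), and the number of distinct inflection
points is 3d(d-2).
Inflection points = 3*15*(15-2) = 3*15*13 = 585

585


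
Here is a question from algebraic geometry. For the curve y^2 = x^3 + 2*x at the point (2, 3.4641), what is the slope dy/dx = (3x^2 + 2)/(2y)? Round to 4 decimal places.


Using implicit differentiation of y^2 = x^3 + 2*x:
2y * dy/dx = 3x^2 + 2
dy/dx = (3x^2 + 2)/(2y)
Numerator: 3*2^2 + 2 = 14
Denominator: 2*3.4641 = 6.9282
dy/dx = 14/6.9282 = 2.0207

2.0207


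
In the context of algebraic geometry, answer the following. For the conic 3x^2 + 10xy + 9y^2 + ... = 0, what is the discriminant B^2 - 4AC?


The discriminant of a conic Ax^2 + Bxy + Cy^2 + ... = 0 is B^2 - 4AC.
B^2 = 10^2 = 100
4AC = 4*3*9 = 108
Discriminant = 100 - 108 = -8

-8


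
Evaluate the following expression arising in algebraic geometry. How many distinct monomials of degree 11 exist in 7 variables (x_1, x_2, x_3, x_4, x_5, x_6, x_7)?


The number of degree-11 monomials in 7 variables is C(d+n-1, n-1).
= C(11+7-1, 7-1) = C(17, 6)
= 12376

12376


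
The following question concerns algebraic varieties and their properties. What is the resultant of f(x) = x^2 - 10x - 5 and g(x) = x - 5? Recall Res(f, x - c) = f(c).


For Res(f, x - c), we evaluate f at x = c.
f(5) = 5^2 - 10*5 - 5
= 25 - 50 - 5
= -25 - 5 = -30
Res(f, g) = -30

-30


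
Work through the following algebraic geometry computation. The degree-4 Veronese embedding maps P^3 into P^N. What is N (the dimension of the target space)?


The Veronese embedding v_d: P^n -> P^N maps each point to all
degree-d monomials in n+1 homogeneous coordinates.
N = C(n+d, d) - 1
N = C(3+4, 4) - 1
N = C(7, 4) - 1
C(7, 4) = 35
N = 35 - 1 = 34

34


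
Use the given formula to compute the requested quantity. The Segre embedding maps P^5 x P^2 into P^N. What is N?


The Segre embedding maps P^m x P^n into P^N via
all products of coordinates from each factor.
N = (m+1)(n+1) - 1
N = (5+1)(2+1) - 1
N = 6*3 - 1
N = 18 - 1 = 17

17


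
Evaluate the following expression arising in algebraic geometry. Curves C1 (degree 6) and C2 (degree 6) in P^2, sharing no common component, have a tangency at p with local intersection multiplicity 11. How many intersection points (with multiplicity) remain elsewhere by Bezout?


By Bezout's theorem, the total intersection number is d1 * d2.
Total = 6 * 6 = 36
Intersection multiplicity at p = 11
Remaining intersections = 36 - 11 = 25

25


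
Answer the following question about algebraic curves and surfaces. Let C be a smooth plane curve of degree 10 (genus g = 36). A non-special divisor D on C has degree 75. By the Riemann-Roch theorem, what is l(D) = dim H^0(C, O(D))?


First, compute the genus of a smooth plane curve of degree 10:
g = (d-1)(d-2)/2 = (10-1)(10-2)/2 = 36
For a non-special divisor D (i.e., h^1(D) = 0), Riemann-Roch gives:
l(D) = deg(D) - g + 1
Since deg(D) = 75 >= 2g - 1 = 71, D is non-special.
l(D) = 75 - 36 + 1 = 40

40


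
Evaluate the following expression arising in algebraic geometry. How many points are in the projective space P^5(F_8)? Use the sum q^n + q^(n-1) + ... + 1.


P^5(F_8) has (q^(n+1) - 1)/(q - 1) points.
= 8^5 + 8^4 + 8^3 + 8^2 + 8^1 + 8^0
= 32768 + 4096 + 512 + 64 + 8 + 1
= 37449

37449


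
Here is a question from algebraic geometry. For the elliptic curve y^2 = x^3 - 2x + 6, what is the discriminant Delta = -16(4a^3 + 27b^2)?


Compute each component:
4a^3 = 4*(-2)^3 = 4*(-8) = -32
27b^2 = 27*6^2 = 27*36 = 972
4a^3 + 27b^2 = -32 + 972 = 940
Delta = -16*940 = -15040

-15040


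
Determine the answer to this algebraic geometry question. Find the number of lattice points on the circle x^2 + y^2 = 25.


Systematically check integer values of x where x^2 <= 25.
For each valid x, check if 25 - x^2 is a perfect square.
x=0: 25 - 0 = 25, sqrt = 5 (valid)
x=3: 25 - 9 = 16, sqrt = 4 (valid)
x=4: 25 - 16 = 9, sqrt = 3 (valid)
x=5: 25 - 25 = 0, sqrt = 0 (valid)
Total integer solutions found: 12

12


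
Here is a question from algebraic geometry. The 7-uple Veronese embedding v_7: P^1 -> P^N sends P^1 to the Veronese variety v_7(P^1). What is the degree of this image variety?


The Veronese variety v_7(P^1) has degree d^r.
d^r = 7^1 = 7

7


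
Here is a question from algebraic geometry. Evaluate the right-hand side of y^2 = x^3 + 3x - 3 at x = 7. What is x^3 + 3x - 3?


Compute x^3 + 3x - 3 at x = 7:
x^3 = 7^3 = 343
3*x = 3*7 = 21
Sum: 343 + 21 - 3 = 361

361


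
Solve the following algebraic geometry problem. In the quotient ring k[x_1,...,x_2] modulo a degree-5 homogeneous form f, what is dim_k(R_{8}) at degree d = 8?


For R = k[x_1,...,x_n]/(f) with f homogeneous of degree e:
The Hilbert series is (1 - t^e)/(1 - t)^n.
So h(d) = C(d+n-1, n-1) - C(d-e+n-1, n-1) for d >= e.
With n=2, e=5, d=8:
C(8+2-1, 2-1) = C(9, 1) = 9
C(8-5+2-1, 2-1) = C(4, 1) = 4
h(8) = 9 - 4 = 5

5


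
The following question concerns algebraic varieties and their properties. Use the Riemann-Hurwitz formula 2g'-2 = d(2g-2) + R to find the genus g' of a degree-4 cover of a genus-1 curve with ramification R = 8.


Riemann-Hurwitz formula: 2g' - 2 = d(2g - 2) + R
Given: d = 4, g = 1, R = 8
2g' - 2 = 4*(2*1 - 2) + 8
2g' - 2 = 4*0 + 8
2g' - 2 = 0 + 8 = 8
2g' = 10
g' = 5

5


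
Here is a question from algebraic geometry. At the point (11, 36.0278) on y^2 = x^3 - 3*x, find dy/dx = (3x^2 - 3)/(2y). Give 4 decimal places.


Using implicit differentiation of y^2 = x^3 - 3*x:
2y * dy/dx = 3x^2 - 3
dy/dx = (3x^2 - 3)/(2y)
Numerator: 3*11^2 - 3 = 360
Denominator: 2*36.0278 = 72.0556
dy/dx = 360/72.0556 = 4.9961

4.9961


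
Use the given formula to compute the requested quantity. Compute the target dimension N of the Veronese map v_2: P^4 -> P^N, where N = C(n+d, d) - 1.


The Veronese embedding v_d: P^n -> P^N maps each point to all
degree-d monomials in n+1 homogeneous coordinates.
N = C(n+d, d) - 1
N = C(4+2, 2) - 1
N = C(6, 2) - 1
C(6, 2) = 15
N = 15 - 1 = 14

14


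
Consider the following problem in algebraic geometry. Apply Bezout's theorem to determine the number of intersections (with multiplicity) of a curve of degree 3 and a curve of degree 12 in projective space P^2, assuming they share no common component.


Bezout's theorem states the intersection count equals the product of degrees.
Intersection count = 3 * 12 = 36

36


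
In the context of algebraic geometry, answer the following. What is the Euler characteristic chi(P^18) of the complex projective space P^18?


The complex projective space P^18 has one cell in each even real dimension 0, 2, ..., 36.
The cohomology groups are H^{2k}(P^18) = Z for k = 0,...,18, and 0 otherwise.
Euler characteristic = sum of Betti numbers = 1 per even-dimensional cohomology group.
chi(P^18) = 18 + 1 = 19

19


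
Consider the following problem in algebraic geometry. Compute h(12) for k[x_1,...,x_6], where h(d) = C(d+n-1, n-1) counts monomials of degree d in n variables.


The Hilbert function for the polynomial ring in 6 variables is:
h(d) = C(d+n-1, n-1)
h(12) = C(12+6-1, 6-1) = C(17, 5)
= 17! / (5! * 12!)
= 6188

6188


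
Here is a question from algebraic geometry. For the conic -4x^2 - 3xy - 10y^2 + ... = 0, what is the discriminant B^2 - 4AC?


The discriminant of a conic Ax^2 + Bxy + Cy^2 + ... = 0 is B^2 - 4AC.
B^2 = (-3)^2 = 9
4AC = 4*(-4)*(-10) = 160
Discriminant = 9 - 160 = -151

-151


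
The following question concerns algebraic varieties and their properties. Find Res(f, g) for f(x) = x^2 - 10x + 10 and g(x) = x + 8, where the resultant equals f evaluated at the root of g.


For Res(f, x - c), we evaluate f at x = c.
f(-8) = (-8)^2 - 10*(-8) + 10
= 64 + 80 + 10
= 144 + 10 = 154
Res(f, g) = 154

154


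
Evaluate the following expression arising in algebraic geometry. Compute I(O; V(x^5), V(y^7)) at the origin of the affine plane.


The intersection multiplicity of V(x^a) and V(y^b) at the origin is:
I(O; V(x^5), V(y^7)) = dim_k(k[x,y]/(x^5, y^7))
A basis for k[x,y]/(x^5, y^7) is the set of monomials x^i * y^j
where 0 <= i < 5 and 0 <= j < 7.
The number of such monomials is 5 * 7 = 35

35


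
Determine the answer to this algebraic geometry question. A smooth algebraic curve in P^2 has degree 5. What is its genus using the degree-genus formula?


Using the genus formula for smooth plane curves:
g = (d-1)(d-2)/2
g = (5-1)(5-2)/2
g = 4*3/2
g = 12/2 = 6

6


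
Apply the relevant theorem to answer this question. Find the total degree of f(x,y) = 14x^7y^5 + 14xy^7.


Examine each term for its total degree (sum of exponents).
  Term '14x^7y^5' has total degree 7+5 = 12.
  Term '14xy^7' has total degree 1+7 = 8.
The maximum total degree among all terms is 12.

12


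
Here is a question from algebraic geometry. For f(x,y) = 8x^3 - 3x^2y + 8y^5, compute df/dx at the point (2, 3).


df/dx = 3*8*x^2 + 2*(-3)*x^1*y
At (2,3): 3*8*2^2 + 2*(-3)*2^1*3
= 96 - 36
= 60

60


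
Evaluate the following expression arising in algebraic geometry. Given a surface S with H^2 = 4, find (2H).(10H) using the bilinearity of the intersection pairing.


Using bilinearity of the intersection pairing on a surface S:
(aH).(bH) = ab * (H.H)
We have H^2 = 4.
D.E = (2H).(10H) = 2*10*4
= 20*4
= 80

80


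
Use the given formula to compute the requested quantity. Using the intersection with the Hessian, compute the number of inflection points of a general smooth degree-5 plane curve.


For a general smooth plane curve C of degree d, the inflection points are
the intersection of C with its Hessian curve, which has degree 3(d-2).
By Bezout, the total intersection number is d * 3(d-2) = 5 * 9 = 45.
For a general curve every flex is ordinary, so each contributes
multiplicity 1 to C·Hess(C), and the number of distinct inflection
points is 3d(d-2).
Inflection points = 3*5*(5-2) = 3*5*3 = 45

45


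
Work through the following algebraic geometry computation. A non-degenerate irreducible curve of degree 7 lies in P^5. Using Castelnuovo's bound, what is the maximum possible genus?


Castelnuovo's bound: write d - 1 = m(r-1) + epsilon with 0 <= epsilon < r-1.
d - 1 = 7 - 1 = 6
r - 1 = 5 - 1 = 4
6 = 1*4 + 2, so m = 1, epsilon = 2
pi(d, r) = m(m-1)(r-1)/2 + m*epsilon
= 1*0*4/2 + 1*2
= 0/2 + 2
= 0 + 2 = 2

2


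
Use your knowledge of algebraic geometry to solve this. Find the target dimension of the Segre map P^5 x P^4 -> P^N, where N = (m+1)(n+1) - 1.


The Segre embedding maps P^m x P^n into P^N via
all products of coordinates from each factor.
N = (m+1)(n+1) - 1
N = (5+1)(4+1) - 1
N = 6*5 - 1
N = 30 - 1 = 29

29


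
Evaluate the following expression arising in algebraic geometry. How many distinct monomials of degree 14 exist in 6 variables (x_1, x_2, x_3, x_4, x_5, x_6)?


The number of degree-14 monomials in 6 variables is C(d+n-1, n-1).
= C(14+6-1, 6-1) = C(19, 5)
= 11628

11628


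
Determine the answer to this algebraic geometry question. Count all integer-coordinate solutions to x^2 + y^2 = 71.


Systematically check integer values of x where x^2 <= 71.
For each valid x, check if 71 - x^2 is a perfect square.
Total integer solutions found: 0

0


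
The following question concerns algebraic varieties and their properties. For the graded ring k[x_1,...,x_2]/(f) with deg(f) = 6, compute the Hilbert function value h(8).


For R = k[x_1,...,x_n]/(f) with f homogeneous of degree e:
The Hilbert series is (1 - t^e)/(1 - t)^n.
So h(d) = C(d+n-1, n-1) - C(d-e+n-1, n-1) for d >= e.
With n=2, e=6, d=8:
C(8+2-1, 2-1) = C(9, 1) = 9
C(8-6+2-1, 2-1) = C(3, 1) = 3
h(8) = 9 - 3 = 6

6


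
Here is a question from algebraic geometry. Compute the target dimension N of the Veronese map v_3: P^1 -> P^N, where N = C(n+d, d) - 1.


The Veronese embedding v_d: P^n -> P^N maps each point to all
degree-d monomials in n+1 homogeneous coordinates.
N = C(n+d, d) - 1
N = C(1+3, 3) - 1
N = C(4, 3) - 1
C(4, 3) = 4
N = 4 - 1 = 3

3


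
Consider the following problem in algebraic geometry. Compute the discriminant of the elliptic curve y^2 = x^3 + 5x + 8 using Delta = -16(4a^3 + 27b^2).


Compute each component:
4a^3 = 4*5^3 = 4*125 = 500
27b^2 = 27*8^2 = 27*64 = 1728
4a^3 + 27b^2 = 500 + 1728 = 2228
Delta = -16*2228 = -35648

-35648


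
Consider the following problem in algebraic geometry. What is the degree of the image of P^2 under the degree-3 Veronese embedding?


The Veronese variety v_3(P^2) has degree d^r.
d^r = 3^2 = 9

9


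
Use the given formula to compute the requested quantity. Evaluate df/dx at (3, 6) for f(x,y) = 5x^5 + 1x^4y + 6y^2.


df/dx = 5*5*x^4 + 4*1*x^3*y
At (3,6): 5*5*3^4 + 4*1*3^3*6
= 2025 + 648
= 2673

2673


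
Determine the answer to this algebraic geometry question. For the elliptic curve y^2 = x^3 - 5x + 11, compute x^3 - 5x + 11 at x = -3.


Compute x^3 - 5x + 11 at x = -3:
x^3 = (-3)^3 = -27
(-5)*x = (-5)*(-3) = 15
Sum: -27 + 15 + 11 = -1

-1


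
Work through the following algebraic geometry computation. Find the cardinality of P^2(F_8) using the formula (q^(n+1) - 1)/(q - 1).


P^2(F_8) has (q^(n+1) - 1)/(q - 1) points.
= 8^2 + 8^1 + 8^0
= 64 + 8 + 1
= 73

73


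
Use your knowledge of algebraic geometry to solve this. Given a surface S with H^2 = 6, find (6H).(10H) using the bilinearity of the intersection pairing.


Using bilinearity of the intersection pairing on a surface S:
(aH).(bH) = ab * (H.H)
We have H^2 = 6.
D.E = (6H).(10H) = 6*10*6
= 60*6
= 360

360


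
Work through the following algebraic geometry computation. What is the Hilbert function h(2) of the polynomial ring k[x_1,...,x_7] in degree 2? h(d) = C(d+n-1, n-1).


The Hilbert function for the polynomial ring in 7 variables is:
h(d) = C(d+n-1, n-1)
h(2) = C(2+7-1, 7-1) = C(8, 6)
= 8! / (6! * 2!)
= 28

28


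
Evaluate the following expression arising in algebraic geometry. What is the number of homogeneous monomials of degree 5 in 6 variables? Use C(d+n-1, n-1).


The number of degree-5 monomials in 6 variables is C(d+n-1, n-1).
= C(5+6-1, 6-1) = C(10, 5)
= 252

252


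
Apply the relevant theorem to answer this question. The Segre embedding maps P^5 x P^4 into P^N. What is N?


The Segre embedding maps P^m x P^n into P^N via
all products of coordinates from each factor.
N = (m+1)(n+1) - 1
N = (5+1)(4+1) - 1
N = 6*5 - 1
N = 30 - 1 = 29

29


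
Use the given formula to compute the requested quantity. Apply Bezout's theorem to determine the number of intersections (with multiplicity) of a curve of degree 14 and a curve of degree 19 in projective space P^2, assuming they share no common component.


Bezout's theorem states the intersection count equals the product of degrees.
Intersection count = 14 * 19 = 266

266


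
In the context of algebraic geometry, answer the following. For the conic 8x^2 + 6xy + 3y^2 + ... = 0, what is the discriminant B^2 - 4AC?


The discriminant of a conic Ax^2 + Bxy + Cy^2 + ... = 0 is B^2 - 4AC.
B^2 = 6^2 = 36
4AC = 4*8*3 = 96
Discriminant = 36 - 96 = -60

-60


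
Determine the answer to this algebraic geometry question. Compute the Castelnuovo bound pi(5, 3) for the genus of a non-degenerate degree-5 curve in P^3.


Castelnuovo's bound: write d - 1 = m(r-1) + epsilon with 0 <= epsilon < r-1.
d - 1 = 5 - 1 = 4
r - 1 = 3 - 1 = 2
4 = 2*2 + 0, so m = 2, epsilon = 0
pi(d, r) = m(m-1)(r-1)/2 + m*epsilon
= 2*1*2/2 + 2*0
= 4/2 + 0
= 2 + 0 = 2

2


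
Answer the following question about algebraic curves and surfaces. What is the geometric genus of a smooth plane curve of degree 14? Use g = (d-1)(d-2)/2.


Using the genus formula for smooth plane curves:
g = (d-1)(d-2)/2
g = (14-1)(14-2)/2
g = 13*12/2
g = 156/2 = 78

78


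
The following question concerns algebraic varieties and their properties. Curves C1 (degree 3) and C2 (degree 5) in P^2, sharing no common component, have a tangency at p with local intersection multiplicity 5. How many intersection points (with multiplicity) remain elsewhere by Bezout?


By Bezout's theorem, the total intersection number is d1 * d2.
Total = 3 * 5 = 15
Intersection multiplicity at p = 5
Remaining intersections = 15 - 5 = 10

10


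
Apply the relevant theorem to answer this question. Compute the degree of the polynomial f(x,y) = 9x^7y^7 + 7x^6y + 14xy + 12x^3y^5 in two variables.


Examine each term for its total degree (sum of exponents).
  Term '9x^7y^7' has total degree 7+7 = 14.
  Term '7x^6y' has total degree 6+1 = 7.
  Term '14xy' has total degree 1+1 = 2.
  Term '12x^3y^5' has total degree 3+5 = 8.
The maximum total degree among all terms is 14.

14


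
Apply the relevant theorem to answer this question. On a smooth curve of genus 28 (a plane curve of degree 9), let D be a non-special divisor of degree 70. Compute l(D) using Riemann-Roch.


First, compute the genus of a smooth plane curve of degree 9:
g = (d-1)(d-2)/2 = (9-1)(9-2)/2 = 28
For a non-special divisor D (i.e., h^1(D) = 0), Riemann-Roch gives:
l(D) = deg(D) - g + 1
Since deg(D) = 70 >= 2g - 1 = 55, D is non-special.
l(D) = 70 - 28 + 1 = 43

43


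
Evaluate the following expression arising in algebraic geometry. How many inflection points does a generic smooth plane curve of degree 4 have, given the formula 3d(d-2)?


For a general smooth plane curve C of degree d, the inflection points are
the intersection of C with its Hessian curve, which has degree 3(d-2).
By Bezout, the total intersection number is d * 3(d-2) = 4 * 6 = 24.
For a general curve every flex is ordinary, so each contributes
multiplicity 1 to C·Hess(C), and the number of distinct inflection
points is 3d(d-2).
Inflection points = 3*4*(4-2) = 3*4*2 = 24

24


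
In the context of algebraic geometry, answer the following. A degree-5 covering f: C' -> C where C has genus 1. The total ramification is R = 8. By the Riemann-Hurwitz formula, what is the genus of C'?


Riemann-Hurwitz formula: 2g' - 2 = d(2g - 2) + R
Given: d = 5, g = 1, R = 8
2g' - 2 = 5*(2*1 - 2) + 8
2g' - 2 = 5*0 + 8
2g' - 2 = 0 + 8 = 8
2g' = 10
g' = 5

5


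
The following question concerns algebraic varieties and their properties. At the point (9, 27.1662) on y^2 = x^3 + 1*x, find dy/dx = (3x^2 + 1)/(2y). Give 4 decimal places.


Using implicit differentiation of y^2 = x^3 + 1*x:
2y * dy/dx = 3x^2 + 1
dy/dx = (3x^2 + 1)/(2y)
Numerator: 3*9^2 + 1 = 244
Denominator: 2*27.1662 = 54.3324
dy/dx = 244/54.3324 = 4.4909

4.4909


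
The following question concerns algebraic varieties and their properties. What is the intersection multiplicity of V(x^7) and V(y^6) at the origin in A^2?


The intersection multiplicity of V(x^a) and V(y^b) at the origin is:
I(O; V(x^7), V(y^6)) = dim_k(k[x,y]/(x^7, y^6))
A basis for k[x,y]/(x^7, y^6) is the set of monomials x^i * y^j
where 0 <= i < 7 and 0 <= j < 6.
The number of such monomials is 7 * 6 = 42

42


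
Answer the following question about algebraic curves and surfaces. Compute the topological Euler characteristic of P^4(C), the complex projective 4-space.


The complex projective space P^4 has one cell in each even real dimension 0, 2, ..., 8.
The cohomology groups are H^{2k}(P^4) = Z for k = 0,...,4, and 0 otherwise.
Euler characteristic = sum of Betti numbers = 1 per even-dimensional cohomology group.
chi(P^4) = 4 + 1 = 5

5


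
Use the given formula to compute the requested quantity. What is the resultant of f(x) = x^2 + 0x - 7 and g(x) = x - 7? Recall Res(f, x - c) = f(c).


For Res(f, x - c), we evaluate f at x = c.
f(7) = 7^2 + 0*7 - 7
= 49 + 0 - 7
= 49 - 7 = 42
Res(f, g) = 42

42


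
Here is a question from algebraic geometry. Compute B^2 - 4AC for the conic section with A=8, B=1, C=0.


The discriminant of a conic Ax^2 + Bxy + Cy^2 + ... = 0 is B^2 - 4AC.
B^2 = 1^2 = 1
4AC = 4*8*0 = 0
Discriminant = 1 + 0 = 1

1


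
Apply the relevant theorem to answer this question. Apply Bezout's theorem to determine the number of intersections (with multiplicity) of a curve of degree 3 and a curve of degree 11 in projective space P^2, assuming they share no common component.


Bezout's theorem states the intersection count equals the product of degrees.
Intersection count = 3 * 11 = 33

33


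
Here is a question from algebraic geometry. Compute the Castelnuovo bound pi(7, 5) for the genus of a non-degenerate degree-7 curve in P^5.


Castelnuovo's bound: write d - 1 = m(r-1) + epsilon with 0 <= epsilon < r-1.
d - 1 = 7 - 1 = 6
r - 1 = 5 - 1 = 4
6 = 1*4 + 2, so m = 1, epsilon = 2
pi(d, r) = m(m-1)(r-1)/2 + m*epsilon
= 1*0*4/2 + 1*2
= 0/2 + 2
= 0 + 2 = 2

2


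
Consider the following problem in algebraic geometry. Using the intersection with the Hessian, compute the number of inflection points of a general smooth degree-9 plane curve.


For a general smooth plane curve C of degree d, the inflection points are
the intersection of C with its Hessian curve, which has degree 3(d-2).
By Bezout, the total intersection number is d * 3(d-2) = 9 * 21 = 189.
For a general curve every flex is ordinary, so each contributes
multiplicity 1 to C·Hess(C), and the number of distinct inflection
points is 3d(d-2).
Inflection points = 3*9*(9-2) = 3*9*7 = 189

189


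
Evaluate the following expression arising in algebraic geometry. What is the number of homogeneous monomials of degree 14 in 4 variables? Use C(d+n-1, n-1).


The number of degree-14 monomials in 4 variables is C(d+n-1, n-1).
= C(14+4-1, 4-1) = C(17, 3)
= 680

680


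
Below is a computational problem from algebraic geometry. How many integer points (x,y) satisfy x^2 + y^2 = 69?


Systematically check integer values of x where x^2 <= 69.
For each valid x, check if 69 - x^2 is a perfect square.
Total integer solutions found: 0

0


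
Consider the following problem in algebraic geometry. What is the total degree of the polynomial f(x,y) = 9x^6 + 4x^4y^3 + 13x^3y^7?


Examine each term for its total degree (sum of exponents).
  Term '9x^6' has total degree 6+0 = 6.
  Term '4x^4y^3' has total degree 4+3 = 7.
  Term '13x^3y^7' has total degree 3+7 = 10.
The maximum total degree among all terms is 10.

10


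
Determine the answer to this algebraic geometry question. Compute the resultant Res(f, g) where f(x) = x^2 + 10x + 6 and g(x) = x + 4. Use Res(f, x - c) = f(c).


For Res(f, x - c), we evaluate f at x = c.
f(-4) = (-4)^2 + 10*(-4) + 6
= 16 - 40 + 6
= -24 + 6 = -18
Res(f, g) = -18

-18


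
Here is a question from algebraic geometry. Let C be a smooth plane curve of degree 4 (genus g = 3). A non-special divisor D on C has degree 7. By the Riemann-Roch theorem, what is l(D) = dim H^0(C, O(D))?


First, compute the genus of a smooth plane curve of degree 4:
g = (d-1)(d-2)/2 = (4-1)(4-2)/2 = 3
For a non-special divisor D (i.e., h^1(D) = 0), Riemann-Roch gives:
l(D) = deg(D) - g + 1
Since deg(D) = 7 >= 2g - 1 = 5, D is non-special.
l(D) = 7 - 3 + 1 = 5

5


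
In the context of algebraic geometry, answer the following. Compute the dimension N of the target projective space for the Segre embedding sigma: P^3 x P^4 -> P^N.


The Segre embedding maps P^m x P^n into P^N via
all products of coordinates from each factor.
N = (m+1)(n+1) - 1
N = (3+1)(4+1) - 1
N = 4*5 - 1
N = 20 - 1 = 19

19


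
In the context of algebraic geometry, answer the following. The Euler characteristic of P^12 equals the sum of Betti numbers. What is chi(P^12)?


The complex projective space P^12 has one cell in each even real dimension 0, 2, ..., 24.
The cohomology groups are H^{2k}(P^12) = Z for k = 0,...,12, and 0 otherwise.
Euler characteristic = sum of Betti numbers = 1 per even-dimensional cohomology group.
chi(P^12) = 12 + 1 = 13

13


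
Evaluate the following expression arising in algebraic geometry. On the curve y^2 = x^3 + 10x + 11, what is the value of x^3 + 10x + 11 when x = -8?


Compute x^3 + 10x + 11 at x = -8:
x^3 = (-8)^3 = -512
10*x = 10*(-8) = -80
Sum: -512 - 80 + 11 = -581

-581


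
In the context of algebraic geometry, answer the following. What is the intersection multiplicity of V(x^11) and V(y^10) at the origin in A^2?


The intersection multiplicity of V(x^a) and V(y^b) at the origin is:
I(O; V(x^11), V(y^10)) = dim_k(k[x,y]/(x^11, y^10))
A basis for k[x,y]/(x^11, y^10) is the set of monomials x^i * y^j
where 0 <= i < 11 and 0 <= j < 10.
The number of such monomials is 11 * 10 = 110

110


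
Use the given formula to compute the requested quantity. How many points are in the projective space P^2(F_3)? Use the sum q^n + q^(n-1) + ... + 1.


P^2(F_3) has (q^(n+1) - 1)/(q - 1) points.
= 3^2 + 3^1 + 3^0
= 9 + 3 + 1
= 13

13


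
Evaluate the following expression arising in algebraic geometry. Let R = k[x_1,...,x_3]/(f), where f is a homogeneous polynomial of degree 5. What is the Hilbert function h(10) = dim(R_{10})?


For R = k[x_1,...,x_n]/(f) with f homogeneous of degree e:
The Hilbert series is (1 - t^e)/(1 - t)^n.
So h(d) = C(d+n-1, n-1) - C(d-e+n-1, n-1) for d >= e.
With n=3, e=5, d=10:
C(10+3-1, 3-1) = C(12, 2) = 66
C(10-5+3-1, 3-1) = C(7, 2) = 21
h(10) = 66 - 21 = 45

45


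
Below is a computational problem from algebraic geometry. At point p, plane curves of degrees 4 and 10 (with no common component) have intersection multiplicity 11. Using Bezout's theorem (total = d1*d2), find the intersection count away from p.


By Bezout's theorem, the total intersection number is d1 * d2.
Total = 4 * 10 = 40
Intersection multiplicity at p = 11
Remaining intersections = 40 - 11 = 29

29


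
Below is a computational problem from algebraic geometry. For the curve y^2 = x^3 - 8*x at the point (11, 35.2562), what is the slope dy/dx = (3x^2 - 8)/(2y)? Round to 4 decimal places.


Using implicit differentiation of y^2 = x^3 - 8*x:
2y * dy/dx = 3x^2 - 8
dy/dx = (3x^2 - 8)/(2y)
Numerator: 3*11^2 - 8 = 355
Denominator: 2*35.2562 = 70.5124
dy/dx = 355/70.5124 = 5.0346

5.0346


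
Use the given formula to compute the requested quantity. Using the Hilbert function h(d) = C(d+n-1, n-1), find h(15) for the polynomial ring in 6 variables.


The Hilbert function for the polynomial ring in 6 variables is:
h(d) = C(d+n-1, n-1)
h(15) = C(15+6-1, 6-1) = C(20, 5)
= 20! / (5! * 15!)
= 15504

15504


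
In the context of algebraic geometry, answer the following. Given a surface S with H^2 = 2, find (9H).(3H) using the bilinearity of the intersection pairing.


Using bilinearity of the intersection pairing on a surface S:
(aH).(bH) = ab * (H.H)
We have H^2 = 2.
D.E = (9H).(3H) = 9*3*2
= 27*2
= 54

54


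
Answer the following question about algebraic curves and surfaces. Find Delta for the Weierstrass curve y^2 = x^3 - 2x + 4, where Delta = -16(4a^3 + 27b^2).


Compute each component:
4a^3 = 4*(-2)^3 = 4*(-8) = -32
27b^2 = 27*4^2 = 27*16 = 432
4a^3 + 27b^2 = -32 + 432 = 400
Delta = -16*400 = -6400

-6400


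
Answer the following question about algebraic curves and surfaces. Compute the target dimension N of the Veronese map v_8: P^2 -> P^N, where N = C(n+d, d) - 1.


The Veronese embedding v_d: P^n -> P^N maps each point to all
degree-d monomials in n+1 homogeneous coordinates.
N = C(n+d, d) - 1
N = C(2+8, 8) - 1
N = C(10, 8) - 1
C(10, 8) = 45
N = 45 - 1 = 44

44


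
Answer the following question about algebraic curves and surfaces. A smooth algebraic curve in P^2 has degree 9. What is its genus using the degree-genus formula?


Using the genus formula for smooth plane curves:
g = (d-1)(d-2)/2
g = (9-1)(9-2)/2
g = 8*7/2
g = 56/2 = 28

28


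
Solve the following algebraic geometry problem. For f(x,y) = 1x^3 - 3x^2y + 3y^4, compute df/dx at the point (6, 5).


df/dx = 3*1*x^2 + 2*(-3)*x^1*y
At (6,5): 3*1*6^2 + 2*(-3)*6^1*5
= 108 - 180
= -72

-72


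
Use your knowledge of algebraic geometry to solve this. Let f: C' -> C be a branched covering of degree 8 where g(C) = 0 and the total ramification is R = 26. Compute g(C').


Riemann-Hurwitz formula: 2g' - 2 = d(2g - 2) + R
Given: d = 8, g = 0, R = 26
2g' - 2 = 8*(2*0 - 2) + 26
2g' - 2 = 8*(-2) + 26
2g' - 2 = -16 + 26 = 10
2g' = 12
g' = 6

6


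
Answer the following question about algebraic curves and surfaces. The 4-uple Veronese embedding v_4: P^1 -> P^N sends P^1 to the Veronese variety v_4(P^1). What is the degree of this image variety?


The Veronese variety v_4(P^1) has degree d^r.
d^r = 4^1 = 4

4


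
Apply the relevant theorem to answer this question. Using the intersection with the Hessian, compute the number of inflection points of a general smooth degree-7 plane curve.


For a general smooth plane curve C of degree d, the inflection points are
the intersection of C with its Hessian curve, which has degree 3(d-2).
By Bezout, the total intersection number is d * 3(d-2) = 7 * 15 = 105.
For a general curve every flex is ordinary, so each contributes
multiplicity 1 to C·Hess(C), and the number of distinct inflection
points is 3d(d-2).
Inflection points = 3*7*(7-2) = 3*7*5 = 105

105


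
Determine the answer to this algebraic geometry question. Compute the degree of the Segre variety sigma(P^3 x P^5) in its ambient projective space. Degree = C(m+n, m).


The degree of the Segre variety P^3 x P^5 is C(m+n, m).
= C(8, 3)
= 56

56


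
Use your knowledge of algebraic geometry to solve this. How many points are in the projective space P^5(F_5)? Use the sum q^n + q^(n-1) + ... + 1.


P^5(F_5) has (q^(n+1) - 1)/(q - 1) points.
= 5^5 + 5^4 + 5^3 + 5^2 + 5^1 + 5^0
= 3125 + 625 + 125 + 25 + 5 + 1
= 3906

3906


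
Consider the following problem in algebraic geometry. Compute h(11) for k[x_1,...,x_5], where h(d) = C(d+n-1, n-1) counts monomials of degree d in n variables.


The Hilbert function for the polynomial ring in 5 variables is:
h(d) = C(d+n-1, n-1)
h(11) = C(11+5-1, 5-1) = C(15, 4)
= 15! / (4! * 11!)
= 1365

1365


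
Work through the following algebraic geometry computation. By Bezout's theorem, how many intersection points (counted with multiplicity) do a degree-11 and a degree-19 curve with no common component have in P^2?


Bezout's theorem states the intersection count equals the product of degrees.
Intersection count = 11 * 19 = 209

209
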